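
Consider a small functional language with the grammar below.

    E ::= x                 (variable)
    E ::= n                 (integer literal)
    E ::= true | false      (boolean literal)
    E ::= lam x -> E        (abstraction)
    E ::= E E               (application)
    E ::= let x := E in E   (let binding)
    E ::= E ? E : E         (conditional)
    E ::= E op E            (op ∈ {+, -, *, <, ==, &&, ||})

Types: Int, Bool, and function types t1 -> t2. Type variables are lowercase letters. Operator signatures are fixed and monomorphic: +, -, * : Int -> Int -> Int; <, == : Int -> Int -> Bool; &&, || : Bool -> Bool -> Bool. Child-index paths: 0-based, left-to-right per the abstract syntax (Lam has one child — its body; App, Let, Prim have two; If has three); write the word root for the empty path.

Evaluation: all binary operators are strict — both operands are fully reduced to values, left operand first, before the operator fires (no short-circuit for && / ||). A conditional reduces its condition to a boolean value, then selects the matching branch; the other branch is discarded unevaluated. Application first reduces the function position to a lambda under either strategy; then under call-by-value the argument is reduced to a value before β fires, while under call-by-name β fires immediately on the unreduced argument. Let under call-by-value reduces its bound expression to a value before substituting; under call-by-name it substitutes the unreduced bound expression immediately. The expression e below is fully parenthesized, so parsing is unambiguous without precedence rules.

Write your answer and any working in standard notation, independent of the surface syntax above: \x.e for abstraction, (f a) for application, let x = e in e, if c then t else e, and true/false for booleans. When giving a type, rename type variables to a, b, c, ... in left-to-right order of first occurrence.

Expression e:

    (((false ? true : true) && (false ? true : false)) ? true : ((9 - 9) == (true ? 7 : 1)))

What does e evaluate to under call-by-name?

Working:
step 0: (if ((if false then true else true) && (if false then true else false)) then true else ((9 - 9) == (if true then 7 else 1)))
step 1: [if@0.0] (if (true && (if false then true else false)) then true else ((9 - 9) == (if true then 7 else 1)))
step 2: [if@0.1] (if (true && false) then true else ((9 - 9) == (if true then 7 else 1)))
step 3: [delta@0] (if false then true else ((9 - 9) == (if true then 7 else 1)))
step 4: [if@root] ((9 - 9) == (if true then 7 else 1))
step 5: [delta@0] (0 == (if true then 7 else 1))
step 6: [if@1] (0 == 7)
step 7: [delta@root] false

Answer: false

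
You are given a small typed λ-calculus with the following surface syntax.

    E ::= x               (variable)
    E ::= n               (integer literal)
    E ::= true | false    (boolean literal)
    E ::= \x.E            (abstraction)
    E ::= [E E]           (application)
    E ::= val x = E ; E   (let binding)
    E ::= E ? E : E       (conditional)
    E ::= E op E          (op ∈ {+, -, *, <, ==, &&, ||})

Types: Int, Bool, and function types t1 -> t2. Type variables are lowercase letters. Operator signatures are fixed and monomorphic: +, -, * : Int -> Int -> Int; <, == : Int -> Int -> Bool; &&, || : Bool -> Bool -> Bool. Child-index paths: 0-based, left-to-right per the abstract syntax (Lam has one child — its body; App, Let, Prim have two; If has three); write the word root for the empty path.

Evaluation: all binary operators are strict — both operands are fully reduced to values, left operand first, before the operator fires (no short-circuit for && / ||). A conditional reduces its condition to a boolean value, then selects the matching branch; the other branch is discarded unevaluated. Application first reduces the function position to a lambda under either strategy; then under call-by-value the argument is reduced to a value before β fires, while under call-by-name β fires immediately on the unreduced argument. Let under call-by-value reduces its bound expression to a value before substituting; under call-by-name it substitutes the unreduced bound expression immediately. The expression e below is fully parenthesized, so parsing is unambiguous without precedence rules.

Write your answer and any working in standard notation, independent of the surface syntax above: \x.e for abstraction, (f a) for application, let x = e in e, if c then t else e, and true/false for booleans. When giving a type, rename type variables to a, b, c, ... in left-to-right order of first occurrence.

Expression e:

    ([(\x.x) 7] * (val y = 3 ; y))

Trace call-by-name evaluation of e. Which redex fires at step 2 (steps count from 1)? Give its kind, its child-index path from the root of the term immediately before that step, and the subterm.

Answer: let at 1 : (let y = 3 in y)

Derivation:
step 0: (((\x.x) 7) * (let y = 3 in y))
step 1: [beta@0] (7 * (let y = 3 in y))
step 2: [let@1] (7 * 3)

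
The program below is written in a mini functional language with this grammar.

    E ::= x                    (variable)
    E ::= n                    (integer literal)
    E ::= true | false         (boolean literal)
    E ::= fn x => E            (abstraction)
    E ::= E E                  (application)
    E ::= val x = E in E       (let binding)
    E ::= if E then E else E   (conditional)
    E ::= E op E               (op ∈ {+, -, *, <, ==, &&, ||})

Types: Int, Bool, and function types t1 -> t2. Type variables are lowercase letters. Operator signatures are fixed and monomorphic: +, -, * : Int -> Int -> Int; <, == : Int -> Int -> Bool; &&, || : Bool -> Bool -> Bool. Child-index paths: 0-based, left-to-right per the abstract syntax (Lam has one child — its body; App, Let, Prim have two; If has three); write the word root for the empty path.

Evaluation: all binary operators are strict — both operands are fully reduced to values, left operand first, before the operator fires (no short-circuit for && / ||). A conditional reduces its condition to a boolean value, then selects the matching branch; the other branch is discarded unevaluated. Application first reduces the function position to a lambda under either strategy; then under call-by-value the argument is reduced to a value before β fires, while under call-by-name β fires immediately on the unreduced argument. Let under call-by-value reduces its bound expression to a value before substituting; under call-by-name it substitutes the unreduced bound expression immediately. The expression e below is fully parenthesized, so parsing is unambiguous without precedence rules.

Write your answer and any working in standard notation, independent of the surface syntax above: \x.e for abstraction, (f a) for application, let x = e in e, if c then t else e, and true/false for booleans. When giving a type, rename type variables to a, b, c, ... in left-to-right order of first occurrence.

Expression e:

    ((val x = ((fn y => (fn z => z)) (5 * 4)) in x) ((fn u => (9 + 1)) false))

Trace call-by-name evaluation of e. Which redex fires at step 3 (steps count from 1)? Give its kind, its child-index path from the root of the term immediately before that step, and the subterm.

Answer: beta at root : ((\z.z) ((\u.(9 + 1)) false))

Working:
step 0: ((let x = ((\y.(\z.z)) (5 * 4)) in x) ((\u.(9 + 1)) false))
step 1: [let@0] (((\y.(\z.z)) (5 * 4)) ((\u.(9 + 1)) false))
step 2: [beta@0] ((\z.z) ((\u.(9 + 1)) false))
step 3: [beta@root] ((\u.(9 + 1)) false)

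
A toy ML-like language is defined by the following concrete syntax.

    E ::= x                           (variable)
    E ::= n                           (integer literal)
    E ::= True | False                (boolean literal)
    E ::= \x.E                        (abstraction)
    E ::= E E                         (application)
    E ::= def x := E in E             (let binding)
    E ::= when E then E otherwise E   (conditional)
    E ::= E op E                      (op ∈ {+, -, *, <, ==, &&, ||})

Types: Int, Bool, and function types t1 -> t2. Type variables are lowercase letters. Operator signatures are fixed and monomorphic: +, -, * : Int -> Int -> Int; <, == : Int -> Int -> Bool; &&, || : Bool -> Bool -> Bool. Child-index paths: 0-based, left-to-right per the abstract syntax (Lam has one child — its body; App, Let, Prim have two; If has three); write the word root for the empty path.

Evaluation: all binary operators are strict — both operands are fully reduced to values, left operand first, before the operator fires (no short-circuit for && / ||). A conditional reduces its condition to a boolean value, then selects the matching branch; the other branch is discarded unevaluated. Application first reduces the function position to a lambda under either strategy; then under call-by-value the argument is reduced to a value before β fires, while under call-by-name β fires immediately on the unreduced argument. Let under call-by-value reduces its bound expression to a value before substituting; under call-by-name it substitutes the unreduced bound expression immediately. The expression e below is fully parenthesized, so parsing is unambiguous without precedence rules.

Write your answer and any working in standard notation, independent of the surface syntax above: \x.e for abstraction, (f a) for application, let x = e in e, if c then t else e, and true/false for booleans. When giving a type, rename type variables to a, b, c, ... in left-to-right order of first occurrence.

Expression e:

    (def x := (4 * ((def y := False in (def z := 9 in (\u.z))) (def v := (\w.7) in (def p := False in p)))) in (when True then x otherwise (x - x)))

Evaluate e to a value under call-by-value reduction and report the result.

Answer: 36

Derivation:
step 0: (let x = (4 * ((let y = false in (let z = 9 in (\u.z))) (let v = (\w.7) in (let p = false in p)))) in (if true then x else (x - x)))
step 1: [let@0.1.0] (let x = (4 * ((let z = 9 in (\u.z)) (let v = (\w.7) in (let p = false in p)))) in (if true then x else (x - x)))
step 2: [let@0.1.0] (let x = (4 * ((\u.9) (let v = (\w.7) in (let p = false in p)))) in (if true then x else (x - x)))
step 3: [let@0.1.1] (let x = (4 * ((\u.9) (let p = false in p))) in (if true then x else (x - x)))
step 4: [let@0.1.1] (let x = (4 * ((\u.9) false)) in (if true then x else (x - x)))
step 5: [beta@0.1] (let x = (4 * 9) in (if true then x else (x - x)))
step 6: [delta@0] (let x = 36 in (if true then x else (x - x)))
step 7: [let@root] (if true then 36 else (36 - 36))
step 8: [if@root] 36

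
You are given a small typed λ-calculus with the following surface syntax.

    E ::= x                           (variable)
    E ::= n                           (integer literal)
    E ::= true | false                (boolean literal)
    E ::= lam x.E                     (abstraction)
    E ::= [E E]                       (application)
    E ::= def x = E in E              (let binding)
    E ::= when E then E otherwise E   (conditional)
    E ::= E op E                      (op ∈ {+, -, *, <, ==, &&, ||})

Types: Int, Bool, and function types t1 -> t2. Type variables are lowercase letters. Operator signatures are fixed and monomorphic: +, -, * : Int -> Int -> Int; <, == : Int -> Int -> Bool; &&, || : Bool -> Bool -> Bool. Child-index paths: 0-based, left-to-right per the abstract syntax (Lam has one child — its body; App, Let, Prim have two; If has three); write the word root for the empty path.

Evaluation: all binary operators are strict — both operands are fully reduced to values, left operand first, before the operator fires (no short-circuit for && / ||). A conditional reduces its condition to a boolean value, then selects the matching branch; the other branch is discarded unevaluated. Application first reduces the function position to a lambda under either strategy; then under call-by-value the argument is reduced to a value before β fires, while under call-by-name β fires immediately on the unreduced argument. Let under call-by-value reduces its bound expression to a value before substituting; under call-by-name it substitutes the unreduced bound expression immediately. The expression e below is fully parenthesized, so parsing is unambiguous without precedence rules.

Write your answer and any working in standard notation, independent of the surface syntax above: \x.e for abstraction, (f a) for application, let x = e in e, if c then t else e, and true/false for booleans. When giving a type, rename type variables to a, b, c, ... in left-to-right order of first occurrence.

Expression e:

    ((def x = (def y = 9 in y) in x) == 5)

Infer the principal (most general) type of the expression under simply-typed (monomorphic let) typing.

Derivation:
let y : Int
y : Int
let x : Int
x : Int
  unify Int ~ Int
  unify Int ~ Int

Answer: Bool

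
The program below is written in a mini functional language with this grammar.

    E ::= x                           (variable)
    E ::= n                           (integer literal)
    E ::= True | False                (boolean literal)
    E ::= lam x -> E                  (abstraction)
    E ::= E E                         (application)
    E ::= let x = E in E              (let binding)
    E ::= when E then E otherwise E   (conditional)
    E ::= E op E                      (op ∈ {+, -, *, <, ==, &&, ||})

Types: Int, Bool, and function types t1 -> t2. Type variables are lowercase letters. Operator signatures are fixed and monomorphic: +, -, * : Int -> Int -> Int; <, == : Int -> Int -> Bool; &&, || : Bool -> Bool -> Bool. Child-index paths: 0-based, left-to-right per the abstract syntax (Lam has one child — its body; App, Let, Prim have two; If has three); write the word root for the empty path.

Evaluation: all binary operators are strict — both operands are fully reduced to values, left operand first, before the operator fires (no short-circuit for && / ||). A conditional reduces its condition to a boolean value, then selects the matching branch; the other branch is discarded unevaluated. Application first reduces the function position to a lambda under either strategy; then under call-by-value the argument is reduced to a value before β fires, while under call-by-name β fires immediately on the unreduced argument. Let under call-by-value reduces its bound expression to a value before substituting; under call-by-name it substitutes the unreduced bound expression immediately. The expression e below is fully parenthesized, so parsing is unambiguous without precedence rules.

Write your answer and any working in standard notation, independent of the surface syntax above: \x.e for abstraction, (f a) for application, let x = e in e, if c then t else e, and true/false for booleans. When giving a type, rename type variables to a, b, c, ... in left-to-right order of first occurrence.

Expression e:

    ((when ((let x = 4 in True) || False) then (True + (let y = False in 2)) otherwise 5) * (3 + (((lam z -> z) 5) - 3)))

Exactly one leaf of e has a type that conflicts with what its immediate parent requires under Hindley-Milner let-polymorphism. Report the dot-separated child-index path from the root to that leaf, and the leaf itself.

Derivation:
let x : Int
  unify Bool ~ Bool
  unify Bool ~ Bool
  unify Bool ~ Bool
  unify Bool ~ Int
  FAIL: mismatch Bool ~ Int

Answer: 0.1.0 : true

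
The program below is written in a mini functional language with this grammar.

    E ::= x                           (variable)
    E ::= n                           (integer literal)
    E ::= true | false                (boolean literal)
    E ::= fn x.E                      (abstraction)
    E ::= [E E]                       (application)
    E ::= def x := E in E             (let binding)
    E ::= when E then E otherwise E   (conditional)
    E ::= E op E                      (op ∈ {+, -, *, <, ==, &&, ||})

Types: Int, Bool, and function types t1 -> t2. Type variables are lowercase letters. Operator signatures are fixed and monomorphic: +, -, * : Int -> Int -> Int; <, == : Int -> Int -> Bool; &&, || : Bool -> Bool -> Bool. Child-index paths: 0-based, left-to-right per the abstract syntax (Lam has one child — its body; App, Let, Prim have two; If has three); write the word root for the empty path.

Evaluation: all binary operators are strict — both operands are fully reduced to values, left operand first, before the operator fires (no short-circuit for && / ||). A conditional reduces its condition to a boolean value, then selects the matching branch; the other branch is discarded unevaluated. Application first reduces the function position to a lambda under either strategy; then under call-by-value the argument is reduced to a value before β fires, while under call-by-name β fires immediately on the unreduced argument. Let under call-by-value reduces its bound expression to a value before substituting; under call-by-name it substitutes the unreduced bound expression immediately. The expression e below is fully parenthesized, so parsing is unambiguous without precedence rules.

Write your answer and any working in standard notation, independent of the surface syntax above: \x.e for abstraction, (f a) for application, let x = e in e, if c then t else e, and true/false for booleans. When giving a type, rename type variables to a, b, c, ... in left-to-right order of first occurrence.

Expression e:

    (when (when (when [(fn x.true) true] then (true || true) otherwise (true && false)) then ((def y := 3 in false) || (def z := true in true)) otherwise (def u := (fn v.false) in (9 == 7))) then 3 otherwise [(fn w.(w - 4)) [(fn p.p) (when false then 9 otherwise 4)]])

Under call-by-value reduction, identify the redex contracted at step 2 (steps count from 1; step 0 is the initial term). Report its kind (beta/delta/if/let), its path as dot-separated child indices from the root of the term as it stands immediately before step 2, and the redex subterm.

Answer: if at 0.0 : (if true then (true || true) else (true && false))

Derivation:
step 0: (if (if (if ((\x.true) true) then (true || true) else (true && false)) then ((let y = 3 in false) || (let z = true in true)) else (let u = (\v.false) in (9 == 7))) then 3 else ((\w.(w - 4)) ((\p.p) (if false then 9 else 4))))
step 1: [beta@0.0.0] (if (if (if true then (true || true) else (true && false)) then ((let y = 3 in false) || (let z = true in true)) else (let u = (\v.false) in (9 == 7))) then 3 else ((\w.(w - 4)) ((\p.p) (if false then 9 else 4))))
step 2: [if@0.0] (if (if (true || true) then ((let y = 3 in false) || (let z = true in true)) else (let u = (\v.false) in (9 == 7))) then 3 else ((\w.(w - 4)) ((\p.p) (if false then 9 else 4))))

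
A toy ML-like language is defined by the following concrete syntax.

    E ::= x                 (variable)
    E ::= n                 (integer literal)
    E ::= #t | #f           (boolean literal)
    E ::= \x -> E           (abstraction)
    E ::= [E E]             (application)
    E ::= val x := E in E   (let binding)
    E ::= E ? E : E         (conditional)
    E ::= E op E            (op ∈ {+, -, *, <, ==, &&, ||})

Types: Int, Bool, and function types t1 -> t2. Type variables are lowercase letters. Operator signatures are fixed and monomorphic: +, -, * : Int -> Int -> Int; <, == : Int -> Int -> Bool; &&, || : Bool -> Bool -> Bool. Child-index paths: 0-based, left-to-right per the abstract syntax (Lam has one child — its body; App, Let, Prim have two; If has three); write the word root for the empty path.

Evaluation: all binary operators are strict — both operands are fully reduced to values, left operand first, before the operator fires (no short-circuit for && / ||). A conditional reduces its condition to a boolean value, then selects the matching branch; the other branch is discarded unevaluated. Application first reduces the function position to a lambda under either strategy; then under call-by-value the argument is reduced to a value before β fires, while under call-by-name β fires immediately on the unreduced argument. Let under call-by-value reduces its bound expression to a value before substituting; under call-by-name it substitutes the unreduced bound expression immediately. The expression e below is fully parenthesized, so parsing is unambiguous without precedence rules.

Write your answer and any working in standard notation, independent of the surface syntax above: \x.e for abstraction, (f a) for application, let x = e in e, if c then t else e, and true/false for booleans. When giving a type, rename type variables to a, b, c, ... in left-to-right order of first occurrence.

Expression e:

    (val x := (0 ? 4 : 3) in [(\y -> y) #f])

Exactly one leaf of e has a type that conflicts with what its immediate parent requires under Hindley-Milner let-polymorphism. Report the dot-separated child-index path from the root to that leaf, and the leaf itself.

Answer: 0.0 : 0

Derivation:
  unify Int ~ Bool
  FAIL: mismatch Int ~ Bool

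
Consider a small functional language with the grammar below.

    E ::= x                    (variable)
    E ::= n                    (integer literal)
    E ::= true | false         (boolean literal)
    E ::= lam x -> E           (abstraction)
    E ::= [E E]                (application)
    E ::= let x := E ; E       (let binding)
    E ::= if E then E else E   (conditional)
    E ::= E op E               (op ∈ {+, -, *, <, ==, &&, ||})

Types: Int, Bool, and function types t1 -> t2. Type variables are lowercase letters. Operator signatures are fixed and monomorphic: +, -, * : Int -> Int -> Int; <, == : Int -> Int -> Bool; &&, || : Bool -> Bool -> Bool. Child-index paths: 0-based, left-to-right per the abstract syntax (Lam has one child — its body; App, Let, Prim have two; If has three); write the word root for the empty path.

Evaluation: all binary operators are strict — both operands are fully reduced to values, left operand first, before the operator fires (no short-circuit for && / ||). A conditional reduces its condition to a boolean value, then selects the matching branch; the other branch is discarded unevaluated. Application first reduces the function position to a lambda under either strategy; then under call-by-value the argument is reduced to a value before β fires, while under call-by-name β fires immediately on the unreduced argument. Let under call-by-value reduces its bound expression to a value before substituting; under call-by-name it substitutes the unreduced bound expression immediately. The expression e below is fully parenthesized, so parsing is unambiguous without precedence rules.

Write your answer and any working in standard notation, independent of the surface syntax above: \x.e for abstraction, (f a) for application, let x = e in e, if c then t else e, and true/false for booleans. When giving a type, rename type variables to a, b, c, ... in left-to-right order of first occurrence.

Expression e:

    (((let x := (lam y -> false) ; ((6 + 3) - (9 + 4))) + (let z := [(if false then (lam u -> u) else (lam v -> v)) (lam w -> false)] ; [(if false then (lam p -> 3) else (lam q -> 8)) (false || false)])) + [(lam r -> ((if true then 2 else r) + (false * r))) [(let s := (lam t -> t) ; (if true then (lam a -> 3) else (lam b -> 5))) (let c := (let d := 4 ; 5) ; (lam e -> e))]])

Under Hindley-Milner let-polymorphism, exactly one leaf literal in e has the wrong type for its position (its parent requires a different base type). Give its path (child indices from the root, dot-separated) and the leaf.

Answer: 1.0.0.1.0 : false

Derivation:
\y._ : a -> Bool
let x : forall. a -> Bool
  unify Int ~ Int
  unify Int ~ Int
  unify Int ~ Int
  unify Int ~ Int
  unify Int ~ Int
  unify Int ~ Int
  unify Int ~ Int
  unify Bool ~ Bool
u : b
\u._ : b -> b
v : c
\v._ : c -> c
  unify b -> b ~ c -> c
  unify b ~ c
  unify c ~ c
\w._ : d -> Bool
  unify c -> c ~ (d -> Bool) -> e
  unify c ~ d -> Bool
  unify d -> Bool ~ e
_ _ : d -> Bool
let z : forall. d -> Bool
  unify Bool ~ Bool
\p._ : f -> Int
\q._ : g -> Int
  unify f -> Int ~ g -> Int
  unify f ~ g
  unify Int ~ Int
  unify Bool ~ Bool
  unify Bool ~ Bool
  unify g -> Int ~ Bool -> h
  unify g ~ Bool
  unify Int ~ h
_ _ : Int
  unify Int ~ Int
  unify Int ~ Int
  unify Bool ~ Bool
r : i
  unify Int ~ i
  unify Int ~ Int
  unify Bool ~ Int
  FAIL: mismatch Bool ~ Int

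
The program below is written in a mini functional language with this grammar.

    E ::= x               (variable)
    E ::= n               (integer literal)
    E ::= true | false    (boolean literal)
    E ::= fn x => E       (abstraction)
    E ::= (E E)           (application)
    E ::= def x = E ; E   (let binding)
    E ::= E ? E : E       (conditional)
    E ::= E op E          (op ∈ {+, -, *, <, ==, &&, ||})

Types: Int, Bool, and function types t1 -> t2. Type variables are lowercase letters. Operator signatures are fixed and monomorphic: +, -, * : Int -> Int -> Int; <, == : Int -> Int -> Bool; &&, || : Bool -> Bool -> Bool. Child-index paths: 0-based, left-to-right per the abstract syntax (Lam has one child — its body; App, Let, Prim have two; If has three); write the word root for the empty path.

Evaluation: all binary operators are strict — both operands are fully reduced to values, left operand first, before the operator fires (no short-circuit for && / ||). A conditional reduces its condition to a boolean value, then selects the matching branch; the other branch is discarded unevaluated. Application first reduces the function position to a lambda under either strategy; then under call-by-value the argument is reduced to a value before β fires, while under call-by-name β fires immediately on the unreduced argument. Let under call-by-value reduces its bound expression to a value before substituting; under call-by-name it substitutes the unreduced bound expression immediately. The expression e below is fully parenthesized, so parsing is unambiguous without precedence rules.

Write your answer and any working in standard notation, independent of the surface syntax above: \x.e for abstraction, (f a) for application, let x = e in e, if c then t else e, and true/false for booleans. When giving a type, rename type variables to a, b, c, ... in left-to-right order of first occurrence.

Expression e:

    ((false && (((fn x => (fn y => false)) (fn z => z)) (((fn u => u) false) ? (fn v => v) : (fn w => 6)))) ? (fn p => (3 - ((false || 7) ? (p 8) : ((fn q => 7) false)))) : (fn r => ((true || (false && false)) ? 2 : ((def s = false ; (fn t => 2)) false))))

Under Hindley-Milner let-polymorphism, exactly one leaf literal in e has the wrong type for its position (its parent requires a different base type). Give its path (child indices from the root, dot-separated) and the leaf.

Working:
  unify Bool ~ Bool
\y._ : b -> Bool
\x._ : a -> b -> Bool
z : c
\z._ : c -> c
  unify a -> b -> Bool ~ (c -> c) -> d
  unify a ~ c -> c
  unify b -> Bool ~ d
_ _ : b -> Bool
u : e
\u._ : e -> e
  unify e -> e ~ Bool -> f
  unify e ~ Bool
  unify Bool ~ f
_ _ : Bool
  unify Bool ~ Bool
v : g
\v._ : g -> g
\w._ : h -> Int
  unify g -> g ~ h -> Int
  unify g ~ h
  unify h ~ Int
  unify b -> Bool ~ (Int -> Int) -> i
  unify b ~ Int -> Int
  unify Bool ~ i
_ _ : Bool
  unify Bool ~ Bool
  unify Bool ~ Bool
  unify Int ~ Int
  unify Bool ~ Bool
  unify Int ~ Bool
  FAIL: mismatch Int ~ Bool

Answer: 1.0.1.0.1 : 7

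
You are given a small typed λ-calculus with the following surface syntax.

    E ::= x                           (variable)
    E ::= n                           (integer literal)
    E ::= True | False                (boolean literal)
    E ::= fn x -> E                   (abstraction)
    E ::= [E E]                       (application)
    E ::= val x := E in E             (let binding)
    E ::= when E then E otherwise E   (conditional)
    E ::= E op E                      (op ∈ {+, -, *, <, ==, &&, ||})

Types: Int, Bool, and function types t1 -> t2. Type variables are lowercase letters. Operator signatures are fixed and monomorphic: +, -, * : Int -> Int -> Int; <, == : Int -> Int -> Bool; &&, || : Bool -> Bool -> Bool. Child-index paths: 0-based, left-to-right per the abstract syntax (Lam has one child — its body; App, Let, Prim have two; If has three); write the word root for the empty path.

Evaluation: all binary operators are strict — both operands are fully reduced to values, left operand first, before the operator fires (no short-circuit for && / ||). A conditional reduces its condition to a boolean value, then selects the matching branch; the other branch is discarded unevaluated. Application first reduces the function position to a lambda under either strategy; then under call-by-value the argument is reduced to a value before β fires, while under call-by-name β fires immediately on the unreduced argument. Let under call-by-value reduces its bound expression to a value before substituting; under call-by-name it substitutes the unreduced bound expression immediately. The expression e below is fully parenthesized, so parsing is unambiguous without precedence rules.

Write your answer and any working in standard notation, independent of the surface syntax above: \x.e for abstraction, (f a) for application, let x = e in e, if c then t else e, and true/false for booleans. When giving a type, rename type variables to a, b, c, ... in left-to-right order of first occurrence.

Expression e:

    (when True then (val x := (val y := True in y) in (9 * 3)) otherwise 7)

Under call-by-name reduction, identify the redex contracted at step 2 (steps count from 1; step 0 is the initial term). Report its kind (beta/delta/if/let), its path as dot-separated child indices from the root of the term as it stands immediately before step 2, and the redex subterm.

Answer: let at root : (let x = (let y = true in y) in (9 * 3))

Derivation:
step 0: (if true then (let x = (let y = true in y) in (9 * 3)) else 7)
step 1: [if@root] (let x = (let y = true in y) in (9 * 3))
step 2: [let@root] (9 * 3)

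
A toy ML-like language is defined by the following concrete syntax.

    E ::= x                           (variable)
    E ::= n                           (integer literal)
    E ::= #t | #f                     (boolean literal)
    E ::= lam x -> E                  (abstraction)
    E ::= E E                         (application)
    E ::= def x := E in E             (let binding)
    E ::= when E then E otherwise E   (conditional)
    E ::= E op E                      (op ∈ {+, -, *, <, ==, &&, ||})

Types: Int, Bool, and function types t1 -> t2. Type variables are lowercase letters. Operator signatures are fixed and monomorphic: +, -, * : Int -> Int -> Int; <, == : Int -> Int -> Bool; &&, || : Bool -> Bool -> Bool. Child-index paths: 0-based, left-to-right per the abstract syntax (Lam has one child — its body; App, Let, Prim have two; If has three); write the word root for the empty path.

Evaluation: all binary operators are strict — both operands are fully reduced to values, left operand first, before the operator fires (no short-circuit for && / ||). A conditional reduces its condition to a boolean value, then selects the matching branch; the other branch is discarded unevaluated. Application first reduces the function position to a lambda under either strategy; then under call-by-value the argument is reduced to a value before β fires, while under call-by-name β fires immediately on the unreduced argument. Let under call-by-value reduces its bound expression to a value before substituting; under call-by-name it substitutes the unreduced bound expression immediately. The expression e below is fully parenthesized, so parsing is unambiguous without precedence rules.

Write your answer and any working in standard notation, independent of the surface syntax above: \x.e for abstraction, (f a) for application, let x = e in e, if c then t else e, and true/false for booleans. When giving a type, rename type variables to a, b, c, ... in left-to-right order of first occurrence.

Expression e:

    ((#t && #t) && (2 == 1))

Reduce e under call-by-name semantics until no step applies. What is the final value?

Answer: false

Derivation:
step 0: ((true && true) && (2 == 1))
step 1: [delta@0] (true && (2 == 1))
step 2: [delta@1] (true && false)
step 3: [delta@root] false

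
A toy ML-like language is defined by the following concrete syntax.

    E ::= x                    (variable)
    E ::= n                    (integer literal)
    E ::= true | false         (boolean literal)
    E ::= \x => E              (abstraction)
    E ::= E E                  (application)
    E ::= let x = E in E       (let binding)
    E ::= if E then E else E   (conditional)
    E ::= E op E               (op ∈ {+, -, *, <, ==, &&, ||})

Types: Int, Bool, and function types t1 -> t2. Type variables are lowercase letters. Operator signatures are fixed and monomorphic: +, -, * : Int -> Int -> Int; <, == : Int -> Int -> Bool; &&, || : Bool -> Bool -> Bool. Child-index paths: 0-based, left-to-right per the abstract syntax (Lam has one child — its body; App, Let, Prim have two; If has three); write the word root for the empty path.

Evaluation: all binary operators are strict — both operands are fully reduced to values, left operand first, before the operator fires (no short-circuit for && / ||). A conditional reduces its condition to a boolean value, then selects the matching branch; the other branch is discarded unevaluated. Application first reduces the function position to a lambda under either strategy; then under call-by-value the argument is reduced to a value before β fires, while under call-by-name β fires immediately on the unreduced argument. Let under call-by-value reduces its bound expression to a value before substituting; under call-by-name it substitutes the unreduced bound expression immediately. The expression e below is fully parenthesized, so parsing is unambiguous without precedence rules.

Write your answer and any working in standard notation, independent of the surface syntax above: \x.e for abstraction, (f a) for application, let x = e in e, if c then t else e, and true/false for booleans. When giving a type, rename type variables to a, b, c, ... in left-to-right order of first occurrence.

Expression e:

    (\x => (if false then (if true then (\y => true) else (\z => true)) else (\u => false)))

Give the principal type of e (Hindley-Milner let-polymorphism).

Trace:
  unify Bool ~ Bool
  unify Bool ~ Bool
\y._ : b -> Bool
\z._ : c -> Bool
  unify b -> Bool ~ c -> Bool
  unify b ~ c
  unify Bool ~ Bool
\u._ : d -> Bool
  unify c -> Bool ~ d -> Bool
  unify c ~ d
  unify Bool ~ Bool
\x._ : a -> d -> Bool

Answer: a -> b -> Bool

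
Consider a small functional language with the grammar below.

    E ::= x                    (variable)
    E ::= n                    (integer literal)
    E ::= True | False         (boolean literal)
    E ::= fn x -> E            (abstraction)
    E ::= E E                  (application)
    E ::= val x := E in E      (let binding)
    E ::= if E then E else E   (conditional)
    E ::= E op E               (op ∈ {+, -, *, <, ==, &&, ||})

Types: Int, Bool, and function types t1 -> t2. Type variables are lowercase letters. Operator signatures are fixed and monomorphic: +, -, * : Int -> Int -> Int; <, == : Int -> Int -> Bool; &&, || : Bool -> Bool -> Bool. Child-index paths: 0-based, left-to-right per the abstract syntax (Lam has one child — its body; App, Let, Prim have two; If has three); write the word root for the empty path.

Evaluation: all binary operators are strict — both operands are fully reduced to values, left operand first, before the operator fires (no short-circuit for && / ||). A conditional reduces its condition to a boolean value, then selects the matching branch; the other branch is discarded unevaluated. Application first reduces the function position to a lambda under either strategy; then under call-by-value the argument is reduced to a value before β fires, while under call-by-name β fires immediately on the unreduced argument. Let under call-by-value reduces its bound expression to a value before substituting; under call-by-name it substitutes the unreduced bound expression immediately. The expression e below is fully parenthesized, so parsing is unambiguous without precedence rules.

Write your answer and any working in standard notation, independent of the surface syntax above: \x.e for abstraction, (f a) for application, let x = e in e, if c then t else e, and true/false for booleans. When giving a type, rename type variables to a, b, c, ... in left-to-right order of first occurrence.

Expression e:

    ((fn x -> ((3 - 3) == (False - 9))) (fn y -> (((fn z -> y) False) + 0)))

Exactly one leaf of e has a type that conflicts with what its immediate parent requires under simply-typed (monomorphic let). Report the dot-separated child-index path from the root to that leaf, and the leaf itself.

Answer: 0.0.1.0 : false

Derivation:
  unify Int ~ Int
  unify Int ~ Int
  unify Int ~ Int
  unify Bool ~ Int
  FAIL: mismatch Bool ~ Int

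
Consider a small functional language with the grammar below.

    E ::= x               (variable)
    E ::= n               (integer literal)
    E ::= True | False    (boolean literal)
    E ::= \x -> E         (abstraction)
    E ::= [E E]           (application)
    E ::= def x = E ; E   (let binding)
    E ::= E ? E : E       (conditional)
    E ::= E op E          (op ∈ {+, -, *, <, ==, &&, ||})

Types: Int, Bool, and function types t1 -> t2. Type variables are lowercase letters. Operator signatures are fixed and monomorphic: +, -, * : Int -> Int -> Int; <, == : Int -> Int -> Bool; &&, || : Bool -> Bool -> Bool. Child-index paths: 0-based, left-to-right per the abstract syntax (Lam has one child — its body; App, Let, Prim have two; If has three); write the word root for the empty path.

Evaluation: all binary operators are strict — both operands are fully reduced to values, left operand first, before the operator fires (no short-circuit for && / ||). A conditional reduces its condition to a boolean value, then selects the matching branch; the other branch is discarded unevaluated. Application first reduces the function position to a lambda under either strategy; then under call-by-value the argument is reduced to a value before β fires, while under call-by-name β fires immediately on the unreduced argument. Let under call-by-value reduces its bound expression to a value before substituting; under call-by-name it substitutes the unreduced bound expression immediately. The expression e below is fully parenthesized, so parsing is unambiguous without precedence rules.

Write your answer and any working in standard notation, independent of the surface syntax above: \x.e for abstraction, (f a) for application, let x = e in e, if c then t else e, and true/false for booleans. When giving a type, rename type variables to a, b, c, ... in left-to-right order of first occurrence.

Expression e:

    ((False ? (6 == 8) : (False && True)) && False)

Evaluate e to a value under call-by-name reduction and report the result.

Trace:
step 0: ((if false then (6 == 8) else (false && true)) && false)
step 1: [if@0] ((false && true) && false)
step 2: [delta@0] (false && false)
step 3: [delta@root] false

Answer: false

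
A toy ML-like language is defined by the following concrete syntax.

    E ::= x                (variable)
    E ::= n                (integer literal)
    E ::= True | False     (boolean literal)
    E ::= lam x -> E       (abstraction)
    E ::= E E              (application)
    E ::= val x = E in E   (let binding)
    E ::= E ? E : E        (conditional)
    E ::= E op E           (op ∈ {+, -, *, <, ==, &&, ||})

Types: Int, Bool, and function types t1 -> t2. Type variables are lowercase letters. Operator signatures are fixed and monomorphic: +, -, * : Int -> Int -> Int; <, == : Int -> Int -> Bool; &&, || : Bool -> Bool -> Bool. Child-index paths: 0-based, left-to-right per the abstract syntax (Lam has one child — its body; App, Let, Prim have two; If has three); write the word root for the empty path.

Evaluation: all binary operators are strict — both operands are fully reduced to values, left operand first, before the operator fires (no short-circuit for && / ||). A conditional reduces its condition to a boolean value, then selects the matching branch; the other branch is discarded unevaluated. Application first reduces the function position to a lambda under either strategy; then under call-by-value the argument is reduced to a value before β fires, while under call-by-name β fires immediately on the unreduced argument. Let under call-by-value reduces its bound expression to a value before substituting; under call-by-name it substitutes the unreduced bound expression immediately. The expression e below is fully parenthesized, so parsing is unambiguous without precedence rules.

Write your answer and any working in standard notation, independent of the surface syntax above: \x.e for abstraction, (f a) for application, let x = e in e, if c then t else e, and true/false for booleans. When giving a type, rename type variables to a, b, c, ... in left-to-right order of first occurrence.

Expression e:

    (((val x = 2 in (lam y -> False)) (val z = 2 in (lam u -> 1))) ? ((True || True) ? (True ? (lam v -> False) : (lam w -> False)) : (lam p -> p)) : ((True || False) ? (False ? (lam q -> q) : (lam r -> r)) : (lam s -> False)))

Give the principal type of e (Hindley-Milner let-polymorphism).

Trace:
let x : Int
\y._ : a -> Bool
let z : Int
\u._ : b -> Int
  unify a -> Bool ~ (b -> Int) -> c
  unify a ~ b -> Int
  unify Bool ~ c
_ _ : Bool
  unify Bool ~ Bool
  unify Bool ~ Bool
  unify Bool ~ Bool
  unify Bool ~ Bool
  unify Bool ~ Bool
\v._ : d -> Bool
\w._ : e -> Bool
  unify d -> Bool ~ e -> Bool
  unify d ~ e
  unify Bool ~ Bool
p : f
\p._ : f -> f
  unify e -> Bool ~ f -> f
  unify e ~ f
  unify Bool ~ f
  unify Bool ~ Bool
  unify Bool ~ Bool
  unify Bool ~ Bool
  unify Bool ~ Bool
q : g
\q._ : g -> g
r : h
\r._ : h -> h
  unify g -> g ~ h -> h
  unify g ~ h
  unify h ~ h
\s._ : i -> Bool
  unify h -> h ~ i -> Bool
  unify h ~ i
  unify i ~ Bool
  unify Bool -> Bool ~ Bool -> Bool
  unify Bool ~ Bool
  unify Bool ~ Bool

Answer: Bool -> Bool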